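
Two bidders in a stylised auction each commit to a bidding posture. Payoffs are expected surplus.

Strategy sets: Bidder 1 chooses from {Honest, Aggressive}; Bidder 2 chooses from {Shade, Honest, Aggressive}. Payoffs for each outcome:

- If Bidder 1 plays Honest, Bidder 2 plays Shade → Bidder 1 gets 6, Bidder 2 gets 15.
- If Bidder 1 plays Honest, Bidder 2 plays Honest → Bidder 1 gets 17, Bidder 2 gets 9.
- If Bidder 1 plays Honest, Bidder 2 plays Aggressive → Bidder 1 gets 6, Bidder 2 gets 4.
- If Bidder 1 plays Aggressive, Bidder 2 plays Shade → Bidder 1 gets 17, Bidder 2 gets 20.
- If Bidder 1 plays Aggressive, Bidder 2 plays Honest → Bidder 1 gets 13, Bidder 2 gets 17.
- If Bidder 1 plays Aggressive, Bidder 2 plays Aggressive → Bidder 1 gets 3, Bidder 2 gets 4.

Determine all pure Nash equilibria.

Check each profile: it is a Nash equilibrium iff no player can strictly gain by switching unilaterally.
(Honest, Shade): Bidder 1 can switch to Aggressive (6 → 17). Not NE.
(Honest, Honest): Bidder 2 can switch to Shade (9 → 15). Not NE.
(Honest, Aggressive): Bidder 2 can switch to Shade (4 → 15). Not NE.
(Aggressive, Shade): Bidder 1 gets 17, best alternative 6; Bidder 2 gets 20, best alternative 17. No profitable deviation — NE.
(Aggressive, Honest): Bidder 1 can switch to Honest (13 → 17). Not NE.
(Aggressive, Aggressive): Bidder 1 can switch to Honest (3 → 6). Not NE.

(Aggressive, Shade)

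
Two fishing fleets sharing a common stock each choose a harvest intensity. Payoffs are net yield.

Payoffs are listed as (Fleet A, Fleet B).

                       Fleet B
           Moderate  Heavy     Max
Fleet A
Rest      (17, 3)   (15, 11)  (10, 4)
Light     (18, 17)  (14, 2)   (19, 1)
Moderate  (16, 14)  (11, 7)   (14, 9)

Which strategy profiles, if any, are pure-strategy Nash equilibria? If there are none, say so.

Pure-strategy Nash equilibria: (Rest, Heavy) and (Light, Moderate)

(Rest, Moderate): Fleet A can switch to Light (17 → 18). Not NE.
(Rest, Heavy): Fleet A gets 15, best alternative 14; Fleet B gets 11, best alternative 4. No profitable deviation — NE.
(Rest, Max): Fleet A can switch to Light (10 → 19). Not NE.
(Light, Moderate): Fleet A gets 18, best alternative 17; Fleet B gets 17, best alternative 2. No profitable deviation — NE.
(Light, Heavy): Fleet A can switch to Rest (14 → 15). Not NE.
(Light, Max): Fleet B can switch to Moderate (1 → 17). Not NE.
(Moderate, Moderate): Fleet A can switch to Rest (16 → 17). Not NE.
(Moderate, Heavy): Fleet A can switch to Rest (11 → 15). Not NE.
(Moderate, Max): Fleet A can switch to Light (14 → 19). Not NE.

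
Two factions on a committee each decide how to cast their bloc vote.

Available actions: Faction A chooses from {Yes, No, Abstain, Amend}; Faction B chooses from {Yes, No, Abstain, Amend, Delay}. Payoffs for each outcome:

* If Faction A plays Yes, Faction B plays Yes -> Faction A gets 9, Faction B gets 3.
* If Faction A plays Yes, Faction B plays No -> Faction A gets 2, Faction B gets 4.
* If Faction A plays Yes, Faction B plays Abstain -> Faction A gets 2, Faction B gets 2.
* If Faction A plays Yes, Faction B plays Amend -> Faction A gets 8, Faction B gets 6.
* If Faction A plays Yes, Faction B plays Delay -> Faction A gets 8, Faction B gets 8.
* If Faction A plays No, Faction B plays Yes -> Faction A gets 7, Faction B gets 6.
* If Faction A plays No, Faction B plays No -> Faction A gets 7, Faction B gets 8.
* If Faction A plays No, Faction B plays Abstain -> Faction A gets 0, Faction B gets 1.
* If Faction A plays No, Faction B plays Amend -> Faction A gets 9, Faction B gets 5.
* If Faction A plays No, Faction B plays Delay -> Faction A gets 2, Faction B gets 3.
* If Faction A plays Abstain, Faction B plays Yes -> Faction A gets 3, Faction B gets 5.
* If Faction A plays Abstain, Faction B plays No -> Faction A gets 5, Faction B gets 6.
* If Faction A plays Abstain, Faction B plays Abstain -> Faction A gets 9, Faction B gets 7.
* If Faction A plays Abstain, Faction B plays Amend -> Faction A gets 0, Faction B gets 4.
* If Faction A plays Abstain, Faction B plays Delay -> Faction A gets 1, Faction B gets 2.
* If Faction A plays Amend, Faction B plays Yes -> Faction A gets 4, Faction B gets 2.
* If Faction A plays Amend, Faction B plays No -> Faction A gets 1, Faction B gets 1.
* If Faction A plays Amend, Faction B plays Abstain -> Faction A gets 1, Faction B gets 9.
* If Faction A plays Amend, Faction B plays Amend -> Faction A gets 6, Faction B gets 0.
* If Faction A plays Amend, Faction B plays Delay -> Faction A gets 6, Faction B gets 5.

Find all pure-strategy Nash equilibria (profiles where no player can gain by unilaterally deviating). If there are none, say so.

The pure Nash equilibria are (Yes, Delay) and (No, No) and (Abstain, Abstain).

Faction A against Yes: payoffs 9, 7, 3, 4 → best response Yes.
Faction A against No: payoffs 2, 7, 5, 1 → best response No.
Faction A against Abstain: payoffs 2, 0, 9, 1 → best response Abstain.
Faction A against Amend: payoffs 8, 9, 0, 6 → best response No.
Faction A against Delay: payoffs 8, 2, 1, 6 → best response Yes.
Faction B against Yes: payoffs 3, 4, 2, 6, 8 → best response Delay.
Faction B against No: payoffs 6, 8, 1, 5, 3 → best response No.
Faction B against Abstain: payoffs 5, 6, 7, 4, 2 → best response Abstain.
Faction B against Amend: payoffs 2, 1, 9, 0, 5 → best response Abstain.
Mutual best responses: (Yes, Delay); (No, No); (Abstain, Abstain).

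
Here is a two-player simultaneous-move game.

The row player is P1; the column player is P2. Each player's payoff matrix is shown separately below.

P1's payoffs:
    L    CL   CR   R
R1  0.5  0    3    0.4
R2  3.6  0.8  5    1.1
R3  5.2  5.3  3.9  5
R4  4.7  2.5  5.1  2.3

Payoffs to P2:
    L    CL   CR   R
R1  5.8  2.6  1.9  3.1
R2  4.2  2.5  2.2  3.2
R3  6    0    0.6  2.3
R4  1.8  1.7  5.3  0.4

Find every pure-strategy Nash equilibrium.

The pure Nash equilibria are (R3, L); (R4, CR).

(R1, L): P1 can switch to R2 (0.5 → 3.6). Not NE.
(R1, CL): P1 can switch to R2 (0 → 0.8). Not NE.
(R1, CR): P1 can switch to R2 (3 → 5). Not NE.
(R1, R): P1 can switch to R2 (0.4 → 1.1). Not NE.
(R2, L): P1 can switch to R3 (3.6 → 5.2). Not NE.
(R2, CL): P1 can switch to R3 (0.8 → 5.3). Not NE.
(R3, L): P1 gets 5.2, best alternative 4.7; P2 gets 6, best alternative 2.3. No profitable deviation — NE.
(R4, CR): P1 gets 5.1, best alternative 5; P2 gets 5.3, best alternative 1.8. No profitable deviation — NE.
(The remaining 8 profiles each have a profitable deviation by the same check.)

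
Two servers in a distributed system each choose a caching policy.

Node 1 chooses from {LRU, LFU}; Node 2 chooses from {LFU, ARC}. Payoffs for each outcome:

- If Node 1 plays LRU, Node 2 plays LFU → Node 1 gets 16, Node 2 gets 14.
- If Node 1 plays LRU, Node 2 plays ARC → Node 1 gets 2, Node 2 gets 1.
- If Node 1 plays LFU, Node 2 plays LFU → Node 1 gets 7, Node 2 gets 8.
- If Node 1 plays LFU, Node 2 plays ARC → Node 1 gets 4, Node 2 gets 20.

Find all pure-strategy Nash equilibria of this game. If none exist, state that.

(LRU, LFU) and (LFU, ARC)

(LRU, LFU): Node 1 gets 16, best alternative 7; Node 2 gets 14, best alternative 1. No profitable deviation — NE.
(LRU, ARC): Node 1 can switch to LFU (2 → 4). Not NE.
(LFU, LFU): Node 1 can switch to LRU (7 → 16). Not NE.
(LFU, ARC): Node 1 gets 4, best alternative 2; Node 2 gets 20, best alternative 8. No profitable deviation — NE.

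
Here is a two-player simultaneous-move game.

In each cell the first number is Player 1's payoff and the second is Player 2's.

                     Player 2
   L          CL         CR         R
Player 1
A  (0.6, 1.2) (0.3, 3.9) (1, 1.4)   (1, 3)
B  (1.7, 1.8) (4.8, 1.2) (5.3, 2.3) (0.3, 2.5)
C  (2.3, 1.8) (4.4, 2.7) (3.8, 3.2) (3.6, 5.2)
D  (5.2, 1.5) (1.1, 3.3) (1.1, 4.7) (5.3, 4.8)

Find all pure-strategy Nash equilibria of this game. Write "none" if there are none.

Check each profile: it is a Nash equilibrium iff no player can strictly gain by switching unilaterally.
(A, L): Player 1 can switch to B (0.6 → 1.7). Not NE.
(A, CL): Player 1 can switch to B (0.3 → 4.8). Not NE.
(A, CR): Player 1 can switch to B (1 → 5.3). Not NE.
(A, R): Player 1 can switch to C (1 → 3.6). Not NE.
(B, L): Player 1 can switch to C (1.7 → 2.3). Not NE.
(B, CL): Player 2 can switch to L (1.2 → 1.8). Not NE.
(B, CR): Player 2 can switch to R (2.3 → 2.5). Not NE.
(B, R): Player 1 can switch to A (0.3 → 1). Not NE.
(C, L): Player 1 can switch to D (2.3 → 5.2). Not NE.
(C, CL): Player 1 can switch to B (4.4 → 4.8). Not NE.
(C, CR): Player 1 can switch to B (3.8 → 5.3). Not NE.
(C, R): Player 1 can switch to D (3.6 → 5.3). Not NE.
(D, R): Player 1 gets 5.3, best alternative 3.6; Player 2 gets 4.8, best alternative 4.7. No profitable deviation — NE.
(The remaining 3 profiles each have a profitable deviation by the same check.)

Pure NE: (D, R)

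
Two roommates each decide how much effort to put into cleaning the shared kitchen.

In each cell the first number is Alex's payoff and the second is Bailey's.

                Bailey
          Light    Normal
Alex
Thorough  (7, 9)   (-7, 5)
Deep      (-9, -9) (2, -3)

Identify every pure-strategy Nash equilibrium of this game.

(Thorough, Light): Alex gets 7, best alternative -9; Bailey gets 9, best alternative 5. No profitable deviation — NE.
(Thorough, Normal): Alex can switch to Deep (-7 → 2). Not NE.
(Deep, Light): Alex can switch to Thorough (-9 → 7). Not NE.
(Deep, Normal): Alex gets 2, best alternative -7; Bailey gets -3, best alternative -9. No profitable deviation — NE.

(Thorough, Light); (Deep, Normal)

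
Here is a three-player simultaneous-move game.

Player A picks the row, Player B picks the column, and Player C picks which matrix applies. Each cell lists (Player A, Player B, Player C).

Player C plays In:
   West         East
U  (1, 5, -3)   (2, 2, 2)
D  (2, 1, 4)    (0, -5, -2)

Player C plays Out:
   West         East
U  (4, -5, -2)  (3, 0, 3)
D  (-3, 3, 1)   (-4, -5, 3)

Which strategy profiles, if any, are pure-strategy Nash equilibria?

Player A against (West, In): payoffs 1, 2 → best response D.
Player A against (West, Out): payoffs 4, -3 → best response U.
Player A against (East, In): payoffs 2, 0 → best response U.
Player A against (East, Out): payoffs 3, -4 → best response U.
Player B against (U, In): payoffs 5, 2 → best response West.
Player B against (U, Out): payoffs -5, 0 → best response East.
Player B against (D, In): payoffs 1, -5 → best response West.
Player B against (D, Out): payoffs 3, -5 → best response West.
Player C against (U, West): payoffs -3, -2 → best response Out.
Player C against (U, East): payoffs 2, 3 → best response Out.
Player C against (D, West): payoffs 4, 1 → best response In.
Player C against (D, East): payoffs -2, 3 → best response Out.
Mutual best responses: (U, East, Out); (D, West, In).

The pure Nash equilibria are (U, East, Out), (D, West, In).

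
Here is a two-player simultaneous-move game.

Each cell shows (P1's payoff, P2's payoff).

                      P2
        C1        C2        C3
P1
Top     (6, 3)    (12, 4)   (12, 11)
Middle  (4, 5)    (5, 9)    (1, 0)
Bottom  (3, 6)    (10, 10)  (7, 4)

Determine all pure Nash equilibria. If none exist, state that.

The unique pure-strategy Nash equilibrium is (Top, C3).

For each strategy profile, look for a profitable unilateral deviation.
(Top, C1): P2 can switch to C2 (3 → 4). Not NE.
(Top, C2): P2 can switch to C3 (4 → 11). Not NE.
(Top, C3): P1 gets 12, best alternative 7; P2 gets 11, best alternative 4. No profitable deviation — NE.
(Middle, C1): P1 can switch to Top (4 → 6). Not NE.
(Middle, C2): P1 can switch to Top (5 → 12). Not NE.
(Middle, C3): P1 can switch to Top (1 → 12). Not NE.
(Bottom, C1): P1 can switch to Top (3 → 6). Not NE.
(Bottom, C2): P1 can switch to Top (10 → 12). Not NE.
(Bottom, C3): P1 can switch to Top (7 → 12). Not NE.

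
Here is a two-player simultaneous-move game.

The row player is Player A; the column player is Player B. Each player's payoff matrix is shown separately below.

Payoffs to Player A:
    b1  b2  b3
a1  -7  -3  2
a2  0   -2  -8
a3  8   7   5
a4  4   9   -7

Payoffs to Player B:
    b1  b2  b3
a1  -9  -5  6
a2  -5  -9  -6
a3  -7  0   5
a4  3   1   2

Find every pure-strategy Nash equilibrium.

The unique pure-strategy Nash equilibrium is (a3, b3).

Mark each player's best response to every combination of opponents' strategies; a profile where every player is best-responding is a pure Nash equilibrium.
Player A against b1: payoffs -7, 0, 8, 4 → best response a3.
Player A against b2: payoffs -3, -2, 7, 9 → best response a4.
Player A against b3: payoffs 2, -8, 5, -7 → best response a3.
Player B against a1: payoffs -9, -5, 6 → best response b3.
Player B against a2: payoffs -5, -9, -6 → best response b1.
Player B against a3: payoffs -7, 0, 5 → best response b3.
Player B against a4: payoffs 3, 1, 2 → best response b1.
Mutual best responses: (a3, b3).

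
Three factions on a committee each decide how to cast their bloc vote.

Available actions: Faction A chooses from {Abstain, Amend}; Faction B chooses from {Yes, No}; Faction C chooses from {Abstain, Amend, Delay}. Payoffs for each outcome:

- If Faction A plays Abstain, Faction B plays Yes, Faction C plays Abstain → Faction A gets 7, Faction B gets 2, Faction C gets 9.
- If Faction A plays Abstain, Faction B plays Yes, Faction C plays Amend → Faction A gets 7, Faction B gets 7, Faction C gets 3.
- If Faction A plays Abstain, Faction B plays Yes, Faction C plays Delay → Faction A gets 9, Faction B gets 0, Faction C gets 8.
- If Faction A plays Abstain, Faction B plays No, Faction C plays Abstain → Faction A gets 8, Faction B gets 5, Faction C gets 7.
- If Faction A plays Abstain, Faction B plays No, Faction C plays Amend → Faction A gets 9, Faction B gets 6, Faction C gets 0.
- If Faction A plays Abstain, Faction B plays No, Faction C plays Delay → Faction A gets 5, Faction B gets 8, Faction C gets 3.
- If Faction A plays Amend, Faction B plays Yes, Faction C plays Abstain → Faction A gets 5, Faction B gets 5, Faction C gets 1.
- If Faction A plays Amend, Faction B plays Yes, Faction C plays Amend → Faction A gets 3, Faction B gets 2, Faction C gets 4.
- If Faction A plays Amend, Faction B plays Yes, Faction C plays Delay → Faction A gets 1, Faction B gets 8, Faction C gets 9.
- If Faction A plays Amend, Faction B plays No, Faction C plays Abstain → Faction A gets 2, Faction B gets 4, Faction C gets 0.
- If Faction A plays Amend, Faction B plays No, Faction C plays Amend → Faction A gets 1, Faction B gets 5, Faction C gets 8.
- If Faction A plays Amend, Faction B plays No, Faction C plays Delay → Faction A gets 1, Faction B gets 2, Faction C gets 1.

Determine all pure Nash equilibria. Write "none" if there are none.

Faction A against (Yes, Abstain): payoffs 7, 5 → best response Abstain.
Faction A against (Yes, Amend): payoffs 7, 3 → best response Abstain.
Faction A against (Yes, Delay): payoffs 9, 1 → best response Abstain.
Faction A against (No, Abstain): payoffs 8, 2 → best response Abstain.
Faction A against (No, Amend): payoffs 9, 1 → best response Abstain.
Faction A against (No, Delay): payoffs 5, 1 → best response Abstain.
Faction B against (Abstain, Abstain): payoffs 2, 5 → best response No.
Faction B against (Abstain, Amend): payoffs 7, 6 → best response Yes.
Faction B against (Abstain, Delay): payoffs 0, 8 → best response No.
Faction B against (Amend, Abstain): payoffs 5, 4 → best response Yes.
Faction B against (Amend, Amend): payoffs 2, 5 → best response No.
Faction B against (Amend, Delay): payoffs 8, 2 → best response Yes.
Faction C against (Abstain, Yes): payoffs 9, 3, 8 → best response Abstain.
Faction C against (Abstain, No): payoffs 7, 0, 3 → best response Abstain.
Faction C against (Amend, Yes): payoffs 1, 4, 9 → best response Delay.
Faction C against (Amend, No): payoffs 0, 8, 1 → best response Amend.
Mutual best responses: (Abstain, No, Abstain).

The unique pure-strategy Nash equilibrium is (Abstain, No, Abstain).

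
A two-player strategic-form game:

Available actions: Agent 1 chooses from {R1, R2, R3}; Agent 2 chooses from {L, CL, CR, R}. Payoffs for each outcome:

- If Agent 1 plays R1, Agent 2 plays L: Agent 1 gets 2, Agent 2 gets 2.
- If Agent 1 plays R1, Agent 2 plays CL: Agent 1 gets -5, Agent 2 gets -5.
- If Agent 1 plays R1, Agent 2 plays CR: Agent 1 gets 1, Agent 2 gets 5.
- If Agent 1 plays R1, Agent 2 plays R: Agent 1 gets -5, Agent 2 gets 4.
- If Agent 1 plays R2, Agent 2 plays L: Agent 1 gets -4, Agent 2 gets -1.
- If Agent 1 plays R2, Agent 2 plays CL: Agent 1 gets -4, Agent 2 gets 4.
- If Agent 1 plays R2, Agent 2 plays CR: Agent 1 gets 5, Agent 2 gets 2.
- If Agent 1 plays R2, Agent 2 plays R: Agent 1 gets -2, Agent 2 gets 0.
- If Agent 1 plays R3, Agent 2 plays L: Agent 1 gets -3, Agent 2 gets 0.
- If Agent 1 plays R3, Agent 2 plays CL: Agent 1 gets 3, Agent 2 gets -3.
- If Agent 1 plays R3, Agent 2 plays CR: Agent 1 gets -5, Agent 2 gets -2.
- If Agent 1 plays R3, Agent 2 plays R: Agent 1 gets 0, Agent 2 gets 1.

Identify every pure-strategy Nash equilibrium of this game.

Check each profile: it is a Nash equilibrium iff no player can strictly gain by switching unilaterally.
(R1, L): Agent 2 can switch to CR (2 → 5). Not NE.
(R1, CL): Agent 1 can switch to R2 (-5 → -4). Not NE.
(R1, CR): Agent 1 can switch to R2 (1 → 5). Not NE.
(R1, R): Agent 1 can switch to R2 (-5 → -2). Not NE.
(R2, L): Agent 1 can switch to R1 (-4 → 2). Not NE.
(R2, CL): Agent 1 can switch to R3 (-4 → 3). Not NE.
(R2, CR): Agent 2 can switch to CL (2 → 4). Not NE.
(R2, R): Agent 1 can switch to R3 (-2 → 0). Not NE.
(R3, L): Agent 1 can switch to R1 (-3 → 2). Not NE.
(R3, CL): Agent 2 can switch to L (-3 → 0). Not NE.
(R3, CR): Agent 1 can switch to R1 (-5 → 1). Not NE.
(R3, R): Agent 1 gets 0, best alternative -2; Agent 2 gets 1, best alternative 0. No profitable deviation — NE.

Pure NE: (R3, R)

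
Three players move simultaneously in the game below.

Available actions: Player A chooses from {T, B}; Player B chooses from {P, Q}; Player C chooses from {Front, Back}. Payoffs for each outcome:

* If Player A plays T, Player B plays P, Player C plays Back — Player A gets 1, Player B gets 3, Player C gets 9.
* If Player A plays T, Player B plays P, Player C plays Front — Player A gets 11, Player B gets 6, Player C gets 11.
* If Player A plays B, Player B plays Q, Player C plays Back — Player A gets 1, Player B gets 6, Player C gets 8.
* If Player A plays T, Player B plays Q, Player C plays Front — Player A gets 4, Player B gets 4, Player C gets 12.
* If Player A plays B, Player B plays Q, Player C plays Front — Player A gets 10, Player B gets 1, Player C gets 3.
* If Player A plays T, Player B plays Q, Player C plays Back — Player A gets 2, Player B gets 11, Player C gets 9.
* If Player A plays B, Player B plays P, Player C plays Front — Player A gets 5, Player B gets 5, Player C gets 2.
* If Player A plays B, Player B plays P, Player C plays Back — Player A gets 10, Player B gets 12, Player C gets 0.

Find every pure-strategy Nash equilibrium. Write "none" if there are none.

Player A against (P, Front): payoffs 11, 5 → best response T.
Player A against (P, Back): payoffs 1, 10 → best response B.
Player A against (Q, Front): payoffs 4, 10 → best response B.
Player A against (Q, Back): payoffs 2, 1 → best response T.
Player B against (T, Front): payoffs 6, 4 → best response P.
Player B against (T, Back): payoffs 3, 11 → best response Q.
Player B against (B, Front): payoffs 5, 1 → best response P.
Player B against (B, Back): payoffs 12, 6 → best response P.
Player C against (T, P): payoffs 11, 9 → best response Front.
Player C against (T, Q): payoffs 12, 9 → best response Front.
Player C against (B, P): payoffs 2, 0 → best response Front.
Player C against (B, Q): payoffs 3, 8 → best response Back.
Mutual best responses: (T, P, Front).

Pure NE: (T, P, Front)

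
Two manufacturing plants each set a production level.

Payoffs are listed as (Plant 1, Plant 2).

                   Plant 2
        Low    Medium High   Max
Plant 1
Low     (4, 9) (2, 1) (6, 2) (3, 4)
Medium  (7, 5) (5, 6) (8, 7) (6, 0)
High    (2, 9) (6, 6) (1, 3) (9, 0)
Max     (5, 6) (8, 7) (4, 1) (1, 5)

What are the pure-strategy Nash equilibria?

Pure-strategy Nash equilibria: (Medium, High) and (Max, Medium)

(Low, Low): Plant 1 can switch to Medium (4 → 7). Not NE.
(Low, Medium): Plant 1 can switch to Medium (2 → 5). Not NE.
(Low, High): Plant 1 can switch to Medium (6 → 8). Not NE.
(Low, Max): Plant 1 can switch to Medium (3 → 6). Not NE.
(Medium, Low): Plant 2 can switch to Medium (5 → 6). Not NE.
(Medium, Medium): Plant 1 can switch to High (5 → 6). Not NE.
(Medium, High): Plant 1 gets 8, best alternative 6; Plant 2 gets 7, best alternative 6. No profitable deviation — NE.
(Max, Medium): Plant 1 gets 8, best alternative 6; Plant 2 gets 7, best alternative 6. No profitable deviation — NE.
(The remaining 8 profiles each have a profitable deviation by the same check.)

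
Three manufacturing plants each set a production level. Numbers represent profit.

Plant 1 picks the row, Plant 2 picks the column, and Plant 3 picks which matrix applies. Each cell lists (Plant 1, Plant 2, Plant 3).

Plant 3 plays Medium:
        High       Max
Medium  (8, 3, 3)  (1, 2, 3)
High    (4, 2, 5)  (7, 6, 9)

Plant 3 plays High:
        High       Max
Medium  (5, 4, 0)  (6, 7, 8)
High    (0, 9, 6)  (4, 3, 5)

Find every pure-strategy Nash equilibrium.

Pure-strategy Nash equilibria: (Medium, High, Medium), (Medium, Max, High), (High, Max, Medium)

(Medium, High, Medium): Plant 1 gets 8, best alternative 4; Plant 2 gets 3, best alternative 2; Plant 3 gets 3, best alternative 0. No profitable deviation — NE.
(Medium, High, High): Plant 2 can switch to Max (4 → 7). Not NE.
(Medium, Max, Medium): Plant 1 can switch to High (1 → 7). Not NE.
(Medium, Max, High): Plant 1 gets 6, best alternative 4; Plant 2 gets 7, best alternative 4; Plant 3 gets 8, best alternative 3. No profitable deviation — NE.
(High, High, Medium): Plant 1 can switch to Medium (4 → 8). Not NE.
(High, High, High): Plant 1 can switch to Medium (0 → 5). Not NE.
(High, Max, Medium): Plant 1 gets 7, best alternative 1; Plant 2 gets 6, best alternative 2; Plant 3 gets 9, best alternative 5. No profitable deviation — NE.
(High, Max, High): Plant 1 can switch to Medium (4 → 6). Not NE.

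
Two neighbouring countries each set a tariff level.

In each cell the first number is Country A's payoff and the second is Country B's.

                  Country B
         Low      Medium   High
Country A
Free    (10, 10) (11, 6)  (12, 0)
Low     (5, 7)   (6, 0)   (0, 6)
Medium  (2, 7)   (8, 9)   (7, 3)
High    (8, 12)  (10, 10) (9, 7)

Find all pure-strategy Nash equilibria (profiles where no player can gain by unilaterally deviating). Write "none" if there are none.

(Free, Low)

(Free, Low): Country A gets 10, best alternative 8; Country B gets 10, best alternative 6. No profitable deviation — NE.
(Free, Medium): Country B can switch to Low (6 → 10). Not NE.
(Free, High): Country B can switch to Low (0 → 10). Not NE.
(Low, Low): Country A can switch to Free (5 → 10). Not NE.
(Low, Medium): Country A can switch to Free (6 → 11). Not NE.
(Low, High): Country A can switch to Free (0 → 12). Not NE.
(Medium, Low): Country A can switch to Free (2 → 10). Not NE.
(The remaining 5 profiles each have a profitable deviation by the same check.)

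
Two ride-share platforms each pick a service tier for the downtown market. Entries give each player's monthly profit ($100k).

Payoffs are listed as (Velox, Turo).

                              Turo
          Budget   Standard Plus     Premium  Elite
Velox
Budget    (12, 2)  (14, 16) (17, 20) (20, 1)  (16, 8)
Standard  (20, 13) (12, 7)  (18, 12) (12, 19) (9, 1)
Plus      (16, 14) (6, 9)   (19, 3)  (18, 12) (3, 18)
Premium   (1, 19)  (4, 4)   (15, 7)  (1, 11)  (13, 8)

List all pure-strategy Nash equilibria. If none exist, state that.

none

Mark each player's best response to every combination of opponents' strategies; a profile where every player is best-responding is a pure Nash equilibrium.
Velox against Budget: payoffs 12, 20, 16, 1 → best response Standard.
Velox against Standard: payoffs 14, 12, 6, 4 → best response Budget.
Velox against Plus: payoffs 17, 18, 19, 15 → best response Plus.
Velox against Premium: payoffs 20, 12, 18, 1 → best response Budget.
Velox against Elite: payoffs 16, 9, 3, 13 → best response Budget.
Turo against Budget: payoffs 2, 16, 20, 1, 8 → best response Plus.
Turo against Standard: payoffs 13, 7, 12, 19, 1 → best response Premium.
Turo against Plus: payoffs 14, 9, 3, 12, 18 → best response Elite.
Turo against Premium: payoffs 19, 4, 7, 11, 8 → best response Budget.
No profile is a mutual best response for all players.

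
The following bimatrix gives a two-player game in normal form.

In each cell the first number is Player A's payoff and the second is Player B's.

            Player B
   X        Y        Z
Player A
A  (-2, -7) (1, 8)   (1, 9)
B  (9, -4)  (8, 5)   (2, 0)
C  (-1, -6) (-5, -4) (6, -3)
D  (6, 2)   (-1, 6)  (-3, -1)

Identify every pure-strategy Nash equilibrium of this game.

(A, X): Player A can switch to B (-2 → 9). Not NE.
(A, Y): Player A can switch to B (1 → 8). Not NE.
(A, Z): Player A can switch to B (1 → 2). Not NE.
(B, X): Player B can switch to Y (-4 → 5). Not NE.
(B, Y): Player A gets 8, best alternative 1; Player B gets 5, best alternative 0. No profitable deviation — NE.
(B, Z): Player A can switch to C (2 → 6). Not NE.
(C, X): Player A can switch to B (-1 → 9). Not NE.
(C, Z): Player A gets 6, best alternative 2; Player B gets -3, best alternative -4. No profitable deviation — NE.
(The remaining 4 profiles each have a profitable deviation by the same check.)

(B, Y) and (C, Z)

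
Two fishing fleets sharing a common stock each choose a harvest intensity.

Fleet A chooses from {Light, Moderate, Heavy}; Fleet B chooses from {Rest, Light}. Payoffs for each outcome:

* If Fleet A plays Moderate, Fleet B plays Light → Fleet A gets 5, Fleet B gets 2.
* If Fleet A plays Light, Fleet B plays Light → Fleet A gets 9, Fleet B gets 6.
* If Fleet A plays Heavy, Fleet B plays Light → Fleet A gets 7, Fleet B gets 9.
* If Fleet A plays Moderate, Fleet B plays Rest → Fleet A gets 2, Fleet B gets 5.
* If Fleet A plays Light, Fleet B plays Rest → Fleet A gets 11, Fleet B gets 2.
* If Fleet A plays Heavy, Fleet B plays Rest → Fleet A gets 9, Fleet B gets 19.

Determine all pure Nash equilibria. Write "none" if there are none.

The unique pure-strategy Nash equilibrium is (Light, Light).

Fleet A against Rest: payoffs 11, 2, 9 → best response Light.
Fleet A against Light: payoffs 9, 5, 7 → best response Light.
Fleet B against Light: payoffs 2, 6 → best response Light.
Fleet B against Moderate: payoffs 5, 2 → best response Rest.
Fleet B against Heavy: payoffs 19, 9 → best response Rest.
Mutual best responses: (Light, Light).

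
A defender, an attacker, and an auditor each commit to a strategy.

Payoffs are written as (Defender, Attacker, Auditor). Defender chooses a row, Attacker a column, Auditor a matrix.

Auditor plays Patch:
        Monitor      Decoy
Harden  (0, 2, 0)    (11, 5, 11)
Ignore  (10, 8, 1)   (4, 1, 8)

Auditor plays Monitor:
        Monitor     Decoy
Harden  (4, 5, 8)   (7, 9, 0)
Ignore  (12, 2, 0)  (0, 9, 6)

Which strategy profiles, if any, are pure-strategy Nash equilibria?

Defender against (Monitor, Patch): payoffs 0, 10 → best response Ignore.
Defender against (Monitor, Monitor): payoffs 4, 12 → best response Ignore.
Defender against (Decoy, Patch): payoffs 11, 4 → best response Harden.
Defender against (Decoy, Monitor): payoffs 7, 0 → best response Harden.
Attacker against (Harden, Patch): payoffs 2, 5 → best response Decoy.
Attacker against (Harden, Monitor): payoffs 5, 9 → best response Decoy.
Attacker against (Ignore, Patch): payoffs 8, 1 → best response Monitor.
Attacker against (Ignore, Monitor): payoffs 2, 9 → best response Decoy.
Auditor against (Harden, Monitor): payoffs 0, 8 → best response Monitor.
Auditor against (Harden, Decoy): payoffs 11, 0 → best response Patch.
Auditor against (Ignore, Monitor): payoffs 1, 0 → best response Patch.
Auditor against (Ignore, Decoy): payoffs 8, 6 → best response Patch.
Mutual best responses: (Harden, Decoy, Patch); (Ignore, Monitor, Patch).

Pure-strategy Nash equilibria: (Harden, Decoy, Patch); (Ignore, Monitor, Patch)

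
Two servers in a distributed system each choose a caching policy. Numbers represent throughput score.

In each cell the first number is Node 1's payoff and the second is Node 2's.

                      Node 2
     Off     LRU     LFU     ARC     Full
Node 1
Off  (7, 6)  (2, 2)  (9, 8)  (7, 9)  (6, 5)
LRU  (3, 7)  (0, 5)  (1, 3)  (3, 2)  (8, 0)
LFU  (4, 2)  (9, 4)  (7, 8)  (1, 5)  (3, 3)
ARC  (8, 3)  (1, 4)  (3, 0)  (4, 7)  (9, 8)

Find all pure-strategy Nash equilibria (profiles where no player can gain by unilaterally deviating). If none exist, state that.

The pure Nash equilibria are (Off, ARC) and (ARC, Full).

Mark each player's best response to every combination of opponents' strategies; a profile where every player is best-responding is a pure Nash equilibrium.
Node 1 against Off: payoffs 7, 3, 4, 8 → best response ARC.
Node 1 against LRU: payoffs 2, 0, 9, 1 → best response LFU.
Node 1 against LFU: payoffs 9, 1, 7, 3 → best response Off.
Node 1 against ARC: payoffs 7, 3, 1, 4 → best response Off.
Node 1 against Full: payoffs 6, 8, 3, 9 → best response ARC.
Node 2 against Off: payoffs 6, 2, 8, 9, 5 → best response ARC.
Node 2 against LRU: payoffs 7, 5, 3, 2, 0 → best response Off.
Node 2 against LFU: payoffs 2, 4, 8, 5, 3 → best response LFU.
Node 2 against ARC: payoffs 3, 4, 0, 7, 8 → best response Full.
Mutual best responses: (Off, ARC); (ARC, Full).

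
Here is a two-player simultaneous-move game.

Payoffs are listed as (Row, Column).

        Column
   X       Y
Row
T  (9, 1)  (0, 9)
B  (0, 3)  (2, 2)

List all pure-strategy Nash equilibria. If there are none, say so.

none

Row against X: payoffs 9, 0 → best response T.
Row against Y: payoffs 0, 2 → best response B.
Column against T: payoffs 1, 9 → best response Y.
Column against B: payoffs 3, 2 → best response X.
No profile is a mutual best response for all players.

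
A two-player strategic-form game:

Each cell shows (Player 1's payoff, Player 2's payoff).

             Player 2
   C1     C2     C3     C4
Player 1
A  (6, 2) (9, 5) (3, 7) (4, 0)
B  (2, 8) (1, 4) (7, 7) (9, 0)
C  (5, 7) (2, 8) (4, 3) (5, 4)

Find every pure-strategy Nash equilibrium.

There is no pure-strategy Nash equilibrium.

(A, C1): Player 2 can switch to C2 (2 → 5). Not NE.
(A, C2): Player 2 can switch to C3 (5 → 7). Not NE.
(A, C3): Player 1 can switch to B (3 → 7). Not NE.
(A, C4): Player 1 can switch to B (4 → 9). Not NE.
(B, C1): Player 1 can switch to A (2 → 6). Not NE.
(B, C2): Player 1 can switch to A (1 → 9). Not NE.
(B, C3): Player 2 can switch to C1 (7 → 8). Not NE.
(B, C4): Player 2 can switch to C1 (0 → 8). Not NE.
(C, C1): Player 1 can switch to A (5 → 6). Not NE.
(C, C2): Player 1 can switch to A (2 → 9). Not NE.
(The remaining 2 profiles each have a profitable deviation by the same check.)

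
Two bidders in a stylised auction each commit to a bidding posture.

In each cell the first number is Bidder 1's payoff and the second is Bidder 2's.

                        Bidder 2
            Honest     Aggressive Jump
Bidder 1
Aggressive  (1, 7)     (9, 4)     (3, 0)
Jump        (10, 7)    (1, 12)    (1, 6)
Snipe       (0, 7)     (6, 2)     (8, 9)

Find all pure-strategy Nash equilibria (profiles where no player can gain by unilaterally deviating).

Bidder 1 against Honest: payoffs 1, 10, 0 → best response Jump.
Bidder 1 against Aggressive: payoffs 9, 1, 6 → best response Aggressive.
Bidder 1 against Jump: payoffs 3, 1, 8 → best response Snipe.
Bidder 2 against Aggressive: payoffs 7, 4, 0 → best response Honest.
Bidder 2 against Jump: payoffs 7, 12, 6 → best response Aggressive.
Bidder 2 against Snipe: payoffs 7, 2, 9 → best response Jump.
Mutual best responses: (Snipe, Jump).

(Snipe, Jump)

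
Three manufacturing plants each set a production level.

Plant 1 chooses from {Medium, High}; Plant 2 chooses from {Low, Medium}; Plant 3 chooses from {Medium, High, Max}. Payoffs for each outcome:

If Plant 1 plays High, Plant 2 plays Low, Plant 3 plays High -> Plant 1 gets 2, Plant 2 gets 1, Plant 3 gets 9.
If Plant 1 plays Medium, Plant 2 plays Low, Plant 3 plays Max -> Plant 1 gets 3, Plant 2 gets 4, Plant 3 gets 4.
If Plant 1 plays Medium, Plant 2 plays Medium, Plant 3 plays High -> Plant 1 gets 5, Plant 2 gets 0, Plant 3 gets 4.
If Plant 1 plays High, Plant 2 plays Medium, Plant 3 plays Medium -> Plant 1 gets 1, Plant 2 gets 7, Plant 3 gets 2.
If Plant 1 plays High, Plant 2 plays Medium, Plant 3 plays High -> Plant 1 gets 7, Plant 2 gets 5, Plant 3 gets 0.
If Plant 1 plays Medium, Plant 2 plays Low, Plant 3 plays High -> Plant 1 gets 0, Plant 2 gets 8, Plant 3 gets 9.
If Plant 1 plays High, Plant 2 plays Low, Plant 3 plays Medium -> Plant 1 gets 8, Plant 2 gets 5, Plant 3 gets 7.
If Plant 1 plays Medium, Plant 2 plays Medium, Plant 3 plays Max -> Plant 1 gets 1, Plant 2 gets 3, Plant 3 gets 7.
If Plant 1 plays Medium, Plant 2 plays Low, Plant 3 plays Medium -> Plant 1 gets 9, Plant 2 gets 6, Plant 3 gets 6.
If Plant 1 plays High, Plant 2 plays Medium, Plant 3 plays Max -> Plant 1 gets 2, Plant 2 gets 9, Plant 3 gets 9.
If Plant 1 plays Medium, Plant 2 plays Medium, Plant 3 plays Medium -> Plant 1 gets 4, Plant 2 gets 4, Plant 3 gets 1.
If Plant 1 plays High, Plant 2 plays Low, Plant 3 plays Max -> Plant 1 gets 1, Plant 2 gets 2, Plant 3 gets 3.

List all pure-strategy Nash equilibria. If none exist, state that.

Mark each player's best response to every combination of opponents' strategies; a profile where every player is best-responding is a pure Nash equilibrium.
Plant 1 against (Low, Medium): payoffs 9, 8 → best response Medium.
Plant 1 against (Low, High): payoffs 0, 2 → best response High.
Plant 1 against (Low, Max): payoffs 3, 1 → best response Medium.
Plant 1 against (Medium, Medium): payoffs 4, 1 → best response Medium.
Plant 1 against (Medium, High): payoffs 5, 7 → best response High.
Plant 1 against (Medium, Max): payoffs 1, 2 → best response High.
Plant 2 against (Medium, Medium): payoffs 6, 4 → best response Low.
Plant 2 against (Medium, High): payoffs 8, 0 → best response Low.
Plant 2 against (Medium, Max): payoffs 4, 3 → best response Low.
Plant 2 against (High, Medium): payoffs 5, 7 → best response Medium.
Plant 2 against (High, High): payoffs 1, 5 → best response Medium.
Plant 2 against (High, Max): payoffs 2, 9 → best response Medium.
Plant 3 against (Medium, Low): payoffs 6, 9, 4 → best response High.
Plant 3 against (Medium, Medium): payoffs 1, 4, 7 → best response Max.
Plant 3 against (High, Low): payoffs 7, 9, 3 → best response High.
Plant 3 against (High, Medium): payoffs 2, 0, 9 → best response Max.
Mutual best responses: (High, Medium, Max).

The unique pure-strategy Nash equilibrium is (High, Medium, Max).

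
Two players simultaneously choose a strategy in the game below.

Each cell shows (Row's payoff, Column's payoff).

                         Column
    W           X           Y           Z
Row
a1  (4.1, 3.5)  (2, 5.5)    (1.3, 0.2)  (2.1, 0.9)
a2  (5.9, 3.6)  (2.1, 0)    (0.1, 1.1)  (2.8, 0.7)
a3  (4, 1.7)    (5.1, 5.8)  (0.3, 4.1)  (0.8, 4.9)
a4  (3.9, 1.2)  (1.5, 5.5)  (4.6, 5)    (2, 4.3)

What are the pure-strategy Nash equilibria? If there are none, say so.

(a2, W) and (a3, X)

Row against W: payoffs 4.1, 5.9, 4, 3.9 → best response a2.
Row against X: payoffs 2, 2.1, 5.1, 1.5 → best response a3.
Row against Y: payoffs 1.3, 0.1, 0.3, 4.6 → best response a4.
Row against Z: payoffs 2.1, 2.8, 0.8, 2 → best response a2.
Column against a1: payoffs 3.5, 5.5, 0.2, 0.9 → best response X.
Column against a2: payoffs 3.6, 0, 1.1, 0.7 → best response W.
Column against a3: payoffs 1.7, 5.8, 4.1, 4.9 → best response X.
Column against a4: payoffs 1.2, 5.5, 5, 4.3 → best response X.
Mutual best responses: (a2, W); (a3, X).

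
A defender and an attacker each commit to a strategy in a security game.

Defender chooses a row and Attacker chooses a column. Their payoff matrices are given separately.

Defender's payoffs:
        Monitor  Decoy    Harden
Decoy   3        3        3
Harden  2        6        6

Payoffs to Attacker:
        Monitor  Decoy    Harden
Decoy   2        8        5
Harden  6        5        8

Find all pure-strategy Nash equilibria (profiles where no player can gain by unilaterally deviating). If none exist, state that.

Defender against Monitor: payoffs 3, 2 → best response Decoy.
Defender against Decoy: payoffs 3, 6 → best response Harden.
Defender against Harden: payoffs 3, 6 → best response Harden.
Attacker against Decoy: payoffs 2, 8, 5 → best response Decoy.
Attacker against Harden: payoffs 6, 5, 8 → best response Harden.
Mutual best responses: (Harden, Harden).

Pure NE: (Harden, Harden)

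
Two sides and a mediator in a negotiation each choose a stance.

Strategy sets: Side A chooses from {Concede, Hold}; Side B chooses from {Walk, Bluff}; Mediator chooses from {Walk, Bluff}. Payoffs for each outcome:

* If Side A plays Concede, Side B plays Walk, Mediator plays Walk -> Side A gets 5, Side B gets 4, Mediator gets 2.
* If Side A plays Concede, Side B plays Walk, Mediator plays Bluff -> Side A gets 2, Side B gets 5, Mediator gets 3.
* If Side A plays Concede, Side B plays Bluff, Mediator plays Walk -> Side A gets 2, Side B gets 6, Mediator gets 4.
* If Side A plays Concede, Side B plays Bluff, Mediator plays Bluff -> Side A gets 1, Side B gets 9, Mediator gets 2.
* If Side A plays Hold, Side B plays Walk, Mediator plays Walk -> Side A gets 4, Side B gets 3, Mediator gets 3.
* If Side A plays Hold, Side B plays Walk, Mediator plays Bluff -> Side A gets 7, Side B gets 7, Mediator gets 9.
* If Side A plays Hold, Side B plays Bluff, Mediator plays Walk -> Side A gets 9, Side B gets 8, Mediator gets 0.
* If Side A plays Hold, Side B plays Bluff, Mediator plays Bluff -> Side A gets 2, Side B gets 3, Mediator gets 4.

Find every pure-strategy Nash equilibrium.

Pure NE: (Hold, Walk, Bluff)

Mark each player's best response to every combination of opponents' strategies; a profile where every player is best-responding is a pure Nash equilibrium.
Side A against (Walk, Walk): payoffs 5, 4 → best response Concede.
Side A against (Walk, Bluff): payoffs 2, 7 → best response Hold.
Side A against (Bluff, Walk): payoffs 2, 9 → best response Hold.
Side A against (Bluff, Bluff): payoffs 1, 2 → best response Hold.
Side B against (Concede, Walk): payoffs 4, 6 → best response Bluff.
Side B against (Concede, Bluff): payoffs 5, 9 → best response Bluff.
Side B against (Hold, Walk): payoffs 3, 8 → best response Bluff.
Side B against (Hold, Bluff): payoffs 7, 3 → best response Walk.
Mediator against (Concede, Walk): payoffs 2, 3 → best response Bluff.
Mediator against (Concede, Bluff): payoffs 4, 2 → best response Walk.
Mediator against (Hold, Walk): payoffs 3, 9 → best response Bluff.
Mediator against (Hold, Bluff): payoffs 0, 4 → best response Bluff.
Mutual best responses: (Hold, Walk, Bluff).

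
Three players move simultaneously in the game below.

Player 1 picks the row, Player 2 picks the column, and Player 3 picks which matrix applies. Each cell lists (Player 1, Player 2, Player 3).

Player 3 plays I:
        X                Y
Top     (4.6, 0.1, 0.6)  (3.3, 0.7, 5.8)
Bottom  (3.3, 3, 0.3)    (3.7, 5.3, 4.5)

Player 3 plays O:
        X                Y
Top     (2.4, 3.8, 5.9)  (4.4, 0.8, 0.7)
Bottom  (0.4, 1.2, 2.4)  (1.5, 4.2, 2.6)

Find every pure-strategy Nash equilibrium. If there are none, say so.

Mark each player's best response to every combination of opponents' strategies; a profile where every player is best-responding is a pure Nash equilibrium.
Player 1 against (X, I): payoffs 4.6, 3.3 → best response Top.
Player 1 against (X, O): payoffs 2.4, 0.4 → best response Top.
Player 1 against (Y, I): payoffs 3.3, 3.7 → best response Bottom.
Player 1 against (Y, O): payoffs 4.4, 1.5 → best response Top.
Player 2 against (Top, I): payoffs 0.1, 0.7 → best response Y.
Player 2 against (Top, O): payoffs 3.8, 0.8 → best response X.
Player 2 against (Bottom, I): payoffs 3, 5.3 → best response Y.
Player 2 against (Bottom, O): payoffs 1.2, 4.2 → best response Y.
Player 3 against (Top, X): payoffs 0.6, 5.9 → best response O.
Player 3 against (Top, Y): payoffs 5.8, 0.7 → best response I.
Player 3 against (Bottom, X): payoffs 0.3, 2.4 → best response O.
Player 3 against (Bottom, Y): payoffs 4.5, 2.6 → best response I.
Mutual best responses: (Top, X, O); (Bottom, Y, I).

(Top, X, O); (Bottom, Y, I)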